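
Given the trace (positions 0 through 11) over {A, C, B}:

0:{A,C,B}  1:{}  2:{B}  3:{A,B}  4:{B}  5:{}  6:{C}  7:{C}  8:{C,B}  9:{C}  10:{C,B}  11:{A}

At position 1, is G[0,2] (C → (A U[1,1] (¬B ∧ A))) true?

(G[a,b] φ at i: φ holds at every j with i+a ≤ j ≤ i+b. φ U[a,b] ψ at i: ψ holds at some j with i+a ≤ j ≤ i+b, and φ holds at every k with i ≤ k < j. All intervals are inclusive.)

Check (C → (A U[1,1] (¬B ∧ A))) at every j in [1,3]:
  j=1: antecedent false → ✓
  j=2: antecedent false → ✓
  j=3: antecedent false → ✓
All positions satisfy it → formula holds.

Holds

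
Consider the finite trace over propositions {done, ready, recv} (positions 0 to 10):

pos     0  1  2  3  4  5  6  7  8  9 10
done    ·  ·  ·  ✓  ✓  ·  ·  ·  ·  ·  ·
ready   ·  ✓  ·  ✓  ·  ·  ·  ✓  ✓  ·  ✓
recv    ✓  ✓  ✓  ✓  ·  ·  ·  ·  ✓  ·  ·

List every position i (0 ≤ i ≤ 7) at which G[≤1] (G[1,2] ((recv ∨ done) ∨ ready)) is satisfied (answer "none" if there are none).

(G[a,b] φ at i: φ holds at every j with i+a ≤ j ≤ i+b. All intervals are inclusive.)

0, 1

Evaluate at each i in [0,7]:
  i=0: ✓ (all of [0,1])
  i=1: ✓ (all of [1,2])
  i=2: ✗ (fails at j=3)
  i=3: ✗ (fails at j=3)
  i=4: ✗ (fails at j=4)
  i=5: ✗ (fails at j=5)
  i=6: ✗ (fails at j=7)
  i=7: ✗ (fails at j=7)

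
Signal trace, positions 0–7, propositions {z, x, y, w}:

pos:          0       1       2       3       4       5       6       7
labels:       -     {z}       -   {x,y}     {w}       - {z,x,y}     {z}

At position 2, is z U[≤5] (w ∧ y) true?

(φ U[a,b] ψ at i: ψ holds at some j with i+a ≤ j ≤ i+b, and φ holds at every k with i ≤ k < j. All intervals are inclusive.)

Need some j in [2,7] with (w ∧ y), and z at every k in [2,j-1].
  j=2: (w ∧ y) false.
  j=3: (w ∧ y) false.
  j=4: (w ∧ y) false.
  j=5: (w ∧ y) false.
  j=6: (w ∧ y) false.
  j=7: (w ∧ y) false.
No j in the window works → until fails.

No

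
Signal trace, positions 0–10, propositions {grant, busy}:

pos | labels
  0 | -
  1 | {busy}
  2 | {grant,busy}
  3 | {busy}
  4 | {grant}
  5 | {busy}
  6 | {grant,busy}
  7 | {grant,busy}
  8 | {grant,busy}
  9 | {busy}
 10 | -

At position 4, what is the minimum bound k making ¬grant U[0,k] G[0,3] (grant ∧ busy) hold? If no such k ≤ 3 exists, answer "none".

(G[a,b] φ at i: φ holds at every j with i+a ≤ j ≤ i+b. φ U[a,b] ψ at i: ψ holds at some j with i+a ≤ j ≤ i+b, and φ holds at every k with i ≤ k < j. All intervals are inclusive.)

none

Need earliest j ≥ 4 with G[0,3] (grant ∧ busy), and ¬grant at every k in [4,j-1].
  j=4: rhs fails.
  j=5: rhs fails.
  j=6: rhs fails.
  j=7: rhs fails.
No witness within the range → none.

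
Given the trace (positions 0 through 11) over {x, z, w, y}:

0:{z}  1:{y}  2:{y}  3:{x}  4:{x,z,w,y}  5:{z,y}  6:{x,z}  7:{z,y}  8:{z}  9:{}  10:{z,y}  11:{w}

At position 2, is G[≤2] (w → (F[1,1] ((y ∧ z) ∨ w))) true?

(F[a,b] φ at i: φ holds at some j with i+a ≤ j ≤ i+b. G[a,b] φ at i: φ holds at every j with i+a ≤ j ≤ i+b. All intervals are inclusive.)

Check (w → (F[1,1] ((y ∧ z) ∨ w))) at every j in [2,4]:
  j=2: antecedent false → ✓
  j=3: antecedent false → ✓
  j=4: antecedent true; consequent holds (witness at 5) → ✓
All positions satisfy it → formula holds.

True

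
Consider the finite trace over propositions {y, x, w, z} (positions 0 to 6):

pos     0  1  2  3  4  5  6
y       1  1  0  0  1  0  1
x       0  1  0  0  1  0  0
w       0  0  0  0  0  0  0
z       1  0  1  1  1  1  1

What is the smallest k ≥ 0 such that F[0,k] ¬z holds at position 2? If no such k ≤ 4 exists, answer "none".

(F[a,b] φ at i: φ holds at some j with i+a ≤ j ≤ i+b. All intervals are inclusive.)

none

Scan j = 2,3,… for ¬z:
  j=2: fails
  j=3: fails
  j=4: fails
  j=5: fails
  j=6: fails
No j in [2,6] satisfies it → none.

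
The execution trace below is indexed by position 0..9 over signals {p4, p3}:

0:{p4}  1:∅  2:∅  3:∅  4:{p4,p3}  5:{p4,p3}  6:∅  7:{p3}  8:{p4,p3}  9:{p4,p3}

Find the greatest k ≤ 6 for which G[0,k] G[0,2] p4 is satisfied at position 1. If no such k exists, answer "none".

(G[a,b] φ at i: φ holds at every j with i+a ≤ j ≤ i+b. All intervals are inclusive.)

none

G[0,2] p4 must hold from j=1 onward; find where it first fails.
  j=1: fails → no k works.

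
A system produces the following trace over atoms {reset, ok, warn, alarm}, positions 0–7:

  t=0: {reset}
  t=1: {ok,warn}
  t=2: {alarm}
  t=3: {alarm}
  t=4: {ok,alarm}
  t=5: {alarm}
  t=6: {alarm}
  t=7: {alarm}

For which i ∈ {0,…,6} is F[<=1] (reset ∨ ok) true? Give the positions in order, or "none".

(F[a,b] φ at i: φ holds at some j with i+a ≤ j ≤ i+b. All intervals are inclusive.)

Evaluate at each i in [0,6]:
  i=0: ✓ (witness j=0)
  i=1: ✓ (witness j=1)
  i=2: ✗ (none in [2,3])
  i=3: ✓ (witness j=4)
  i=4: ✓ (witness j=4)
  i=5: ✗ (none in [5,6])
  i=6: ✗ (none in [6,7])

0, 1, 3, 4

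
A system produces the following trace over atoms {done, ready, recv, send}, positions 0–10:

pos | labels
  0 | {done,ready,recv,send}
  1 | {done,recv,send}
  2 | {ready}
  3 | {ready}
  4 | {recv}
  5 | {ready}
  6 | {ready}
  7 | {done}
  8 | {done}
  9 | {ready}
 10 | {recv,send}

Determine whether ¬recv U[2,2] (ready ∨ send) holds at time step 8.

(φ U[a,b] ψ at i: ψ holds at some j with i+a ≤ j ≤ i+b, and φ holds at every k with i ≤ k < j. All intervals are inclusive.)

Need some j in [10,10] with (ready ∨ send), and ¬recv at every k in [8,j-1].
  j=10: (ready ∨ send) holds; ¬recv holds at every k in [8,9] → satisfied.

True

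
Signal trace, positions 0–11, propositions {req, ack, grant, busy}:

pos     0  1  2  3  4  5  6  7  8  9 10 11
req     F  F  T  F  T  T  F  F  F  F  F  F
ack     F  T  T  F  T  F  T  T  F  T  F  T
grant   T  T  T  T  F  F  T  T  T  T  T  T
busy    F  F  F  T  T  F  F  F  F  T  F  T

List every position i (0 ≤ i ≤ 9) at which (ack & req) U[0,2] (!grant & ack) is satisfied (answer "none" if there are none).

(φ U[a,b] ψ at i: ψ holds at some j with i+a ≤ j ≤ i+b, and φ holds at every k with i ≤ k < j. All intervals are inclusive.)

Evaluate at each i in [0,9]:
  i=0: ✗ (no rhs in [0,2])
  i=1: ✗ (no rhs in [1,3])
  i=2: ✗ (lhs fails at k=3 before rhs at j=4)
  i=3: ✗ (lhs fails at k=3 before rhs at j=4)
  i=4: ✓ (rhs at j=4)
  i=5: ✗ (no rhs in [5,7])
  i=6: ✗ (no rhs in [6,8])
  i=7: ✗ (no rhs in [7,9])
  i=8: ✗ (no rhs in [8,10])
  i=9: ✗ (no rhs in [9,11])

4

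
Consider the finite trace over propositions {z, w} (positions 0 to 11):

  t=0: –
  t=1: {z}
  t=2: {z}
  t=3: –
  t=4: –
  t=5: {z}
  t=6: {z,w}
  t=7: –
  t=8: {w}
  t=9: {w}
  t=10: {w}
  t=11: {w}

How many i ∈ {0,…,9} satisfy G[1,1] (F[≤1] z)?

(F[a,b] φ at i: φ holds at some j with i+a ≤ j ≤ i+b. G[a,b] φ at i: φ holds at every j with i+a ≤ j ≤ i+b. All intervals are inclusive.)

Evaluate at each i in [0,9]:
  i=0: ✓ (all of [1,1])
  i=1: ✓ (all of [2,2])
  i=2: ✗ (fails at j=3)
  i=3: ✓ (all of [4,4])
  i=4: ✓ (all of [5,5])
  i=5: ✓ (all of [6,6])
  i=6: ✗ (fails at j=7)
  i=7: ✗ (fails at j=8)
  i=8: ✗ (fails at j=9)
  i=9: ✗ (fails at j=10)
Positions where it holds: {0, 1, 3, 4, 5} → 5.

5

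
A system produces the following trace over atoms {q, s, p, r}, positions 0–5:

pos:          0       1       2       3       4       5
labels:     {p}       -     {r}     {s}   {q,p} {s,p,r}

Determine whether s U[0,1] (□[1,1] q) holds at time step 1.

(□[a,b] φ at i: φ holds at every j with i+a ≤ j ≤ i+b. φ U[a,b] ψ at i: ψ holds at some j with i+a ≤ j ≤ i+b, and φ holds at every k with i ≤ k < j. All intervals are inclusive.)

No

Need some j in [1,2] with □[1,1] q, and s at every k in [1,j-1].
  j=1: □[1,1] q — fails at 2.
  j=2: □[1,1] q — fails at 3.
No j in the window works → until fails.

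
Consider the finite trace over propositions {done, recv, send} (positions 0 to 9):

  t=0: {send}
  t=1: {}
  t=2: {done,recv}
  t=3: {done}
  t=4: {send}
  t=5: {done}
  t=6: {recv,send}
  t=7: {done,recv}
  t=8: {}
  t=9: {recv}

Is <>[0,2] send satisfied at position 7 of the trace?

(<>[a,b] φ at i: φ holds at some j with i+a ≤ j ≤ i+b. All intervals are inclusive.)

Check send at each j in [7,9]:
  j=7: false
  j=8: false
  j=9: false
No position in the window satisfies it → formula fails.

False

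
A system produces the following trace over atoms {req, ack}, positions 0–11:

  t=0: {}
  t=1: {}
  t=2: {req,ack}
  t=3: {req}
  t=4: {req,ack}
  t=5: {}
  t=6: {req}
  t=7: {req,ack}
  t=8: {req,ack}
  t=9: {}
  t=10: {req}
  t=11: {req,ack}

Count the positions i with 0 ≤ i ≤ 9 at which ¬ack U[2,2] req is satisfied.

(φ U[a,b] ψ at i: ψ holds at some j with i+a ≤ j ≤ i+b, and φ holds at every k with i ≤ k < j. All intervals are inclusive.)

3

Evaluate at each i in [0,9]:
  i=0: ✓ (rhs at j=2; lhs holds on [0,1])
  i=1: ✗ (lhs fails at k=2 before rhs at j=3)
  i=2: ✗ (lhs fails at k=2 before rhs at j=4)
  i=3: ✗ (no rhs in [5,5])
  i=4: ✗ (lhs fails at k=4 before rhs at j=6)
  i=5: ✓ (rhs at j=7; lhs holds on [5,6])
  i=6: ✗ (lhs fails at k=7 before rhs at j=8)
  i=7: ✗ (no rhs in [9,9])
  i=8: ✗ (lhs fails at k=8 before rhs at j=10)
  i=9: ✓ (rhs at j=11; lhs holds on [9,10])
Positions where it holds: {0, 5, 9} → 3.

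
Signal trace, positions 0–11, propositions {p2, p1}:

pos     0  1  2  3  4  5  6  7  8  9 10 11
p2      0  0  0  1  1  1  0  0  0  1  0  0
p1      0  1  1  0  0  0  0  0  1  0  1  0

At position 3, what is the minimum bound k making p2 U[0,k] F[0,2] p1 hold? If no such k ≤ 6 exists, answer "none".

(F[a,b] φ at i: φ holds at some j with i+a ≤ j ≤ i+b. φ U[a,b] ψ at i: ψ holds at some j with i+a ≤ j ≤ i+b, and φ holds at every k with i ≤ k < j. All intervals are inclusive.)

Need earliest j ≥ 3 with F[0,2] p1, and p2 at every k in [3,j-1].
  j=3: rhs fails.
  j=4: rhs fails.
  j=5: rhs fails.
  j=6: rhs holds; lhs holds on [3,5]. k = 3.

3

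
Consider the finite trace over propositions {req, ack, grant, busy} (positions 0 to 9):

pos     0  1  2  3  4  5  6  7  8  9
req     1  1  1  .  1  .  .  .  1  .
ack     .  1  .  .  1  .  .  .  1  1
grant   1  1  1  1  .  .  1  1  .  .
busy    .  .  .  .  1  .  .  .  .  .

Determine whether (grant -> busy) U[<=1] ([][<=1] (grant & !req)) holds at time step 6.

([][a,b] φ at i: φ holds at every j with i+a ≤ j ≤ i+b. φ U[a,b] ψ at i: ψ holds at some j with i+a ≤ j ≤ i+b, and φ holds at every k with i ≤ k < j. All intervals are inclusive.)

Need some j in [6,7] with [][<=1] (grant & !req), and (grant -> busy) at every k in [6,j-1].
  j=6: [][<=1] (grant & !req) holds; no prefix to check → satisfied.

Yes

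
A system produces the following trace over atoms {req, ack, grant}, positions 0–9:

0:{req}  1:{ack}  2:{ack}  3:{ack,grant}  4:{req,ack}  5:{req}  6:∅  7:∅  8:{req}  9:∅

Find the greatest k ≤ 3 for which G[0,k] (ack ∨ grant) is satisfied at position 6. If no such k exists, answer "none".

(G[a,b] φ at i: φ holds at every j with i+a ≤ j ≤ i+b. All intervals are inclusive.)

none

(ack ∨ grant) must hold from j=6 onward; find where it first fails.
  j=6: fails → no k works.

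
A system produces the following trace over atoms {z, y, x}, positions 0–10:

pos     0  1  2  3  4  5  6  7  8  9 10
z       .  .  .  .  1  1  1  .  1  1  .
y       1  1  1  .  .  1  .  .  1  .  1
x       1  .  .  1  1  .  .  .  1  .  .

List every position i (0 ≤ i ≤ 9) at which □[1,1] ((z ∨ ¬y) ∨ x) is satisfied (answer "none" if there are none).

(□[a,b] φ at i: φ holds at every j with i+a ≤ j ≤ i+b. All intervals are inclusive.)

2, 3, 4, 5, 6, 7, 8

Evaluate at each i in [0,9]:
  i=0: ✗ (fails at j=1)
  i=1: ✗ (fails at j=2)
  i=2: ✓ (all of [3,3])
  i=3: ✓ (all of [4,4])
  i=4: ✓ (all of [5,5])
  i=5: ✓ (all of [6,6])
  i=6: ✓ (all of [7,7])
  i=7: ✓ (all of [8,8])
  i=8: ✓ (all of [9,9])
  i=9: ✗ (fails at j=10)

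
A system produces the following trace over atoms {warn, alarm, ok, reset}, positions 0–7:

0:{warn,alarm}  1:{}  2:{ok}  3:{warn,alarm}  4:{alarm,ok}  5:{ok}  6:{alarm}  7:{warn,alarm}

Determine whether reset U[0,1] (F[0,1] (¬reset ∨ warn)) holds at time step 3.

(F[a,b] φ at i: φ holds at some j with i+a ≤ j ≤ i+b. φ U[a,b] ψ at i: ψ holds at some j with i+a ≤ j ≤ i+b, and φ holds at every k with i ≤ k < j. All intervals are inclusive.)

Need some j in [3,4] with F[0,1] (¬reset ∨ warn), and reset at every k in [3,j-1].
  j=3: F[0,1] (¬reset ∨ warn) holds; no prefix to check → satisfied.

Yes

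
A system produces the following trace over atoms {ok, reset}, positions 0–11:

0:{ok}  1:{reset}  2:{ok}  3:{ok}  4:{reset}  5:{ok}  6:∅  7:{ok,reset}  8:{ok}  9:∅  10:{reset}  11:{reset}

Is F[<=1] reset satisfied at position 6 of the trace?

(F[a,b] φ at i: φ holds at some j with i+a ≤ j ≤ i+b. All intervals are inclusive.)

Yes

Check reset at each j in [6,7]:
  j=6: false
  j=7: true
Found at j=7 → formula holds.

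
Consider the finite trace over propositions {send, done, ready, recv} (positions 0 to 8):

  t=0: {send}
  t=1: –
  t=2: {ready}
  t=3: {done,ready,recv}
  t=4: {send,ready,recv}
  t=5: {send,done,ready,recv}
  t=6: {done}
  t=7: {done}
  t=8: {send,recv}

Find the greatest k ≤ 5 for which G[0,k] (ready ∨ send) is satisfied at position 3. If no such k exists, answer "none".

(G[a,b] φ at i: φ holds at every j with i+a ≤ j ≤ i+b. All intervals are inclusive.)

(ready ∨ send) must hold from j=3 onward; find where it first fails.
  j=3: holds
  j=4: holds
  j=5: holds
  j=6: fails
Holds on [3,5], so largest k = 2.

2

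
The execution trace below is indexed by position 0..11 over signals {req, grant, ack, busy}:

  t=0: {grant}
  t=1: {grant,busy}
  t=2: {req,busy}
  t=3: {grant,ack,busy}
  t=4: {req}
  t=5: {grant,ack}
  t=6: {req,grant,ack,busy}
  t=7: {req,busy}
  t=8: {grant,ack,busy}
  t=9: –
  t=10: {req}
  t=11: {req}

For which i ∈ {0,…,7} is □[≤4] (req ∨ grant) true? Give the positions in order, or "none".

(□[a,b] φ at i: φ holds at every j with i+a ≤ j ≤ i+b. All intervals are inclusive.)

0, 1, 2, 3, 4

Evaluate at each i in [0,7]:
  i=0: ✓ (all of [0,4])
  i=1: ✓ (all of [1,5])
  i=2: ✓ (all of [2,6])
  i=3: ✓ (all of [3,7])
  i=4: ✓ (all of [4,8])
  i=5: ✗ (fails at j=9)
  i=6: ✗ (fails at j=9)
  i=7: ✗ (fails at j=9)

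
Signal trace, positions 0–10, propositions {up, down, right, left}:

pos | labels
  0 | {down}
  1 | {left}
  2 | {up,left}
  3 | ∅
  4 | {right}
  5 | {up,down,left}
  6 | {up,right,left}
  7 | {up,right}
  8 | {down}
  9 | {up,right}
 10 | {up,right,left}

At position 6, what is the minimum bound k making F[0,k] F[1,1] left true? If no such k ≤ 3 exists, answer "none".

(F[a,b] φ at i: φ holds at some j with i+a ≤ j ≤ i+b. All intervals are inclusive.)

Scan j = 6,7,… for F[1,1] left:
  j=6: fails
  j=7: fails
  j=8: fails
  j=9: holds
First hit at j=9, so smallest k = 9-6 = 3.

3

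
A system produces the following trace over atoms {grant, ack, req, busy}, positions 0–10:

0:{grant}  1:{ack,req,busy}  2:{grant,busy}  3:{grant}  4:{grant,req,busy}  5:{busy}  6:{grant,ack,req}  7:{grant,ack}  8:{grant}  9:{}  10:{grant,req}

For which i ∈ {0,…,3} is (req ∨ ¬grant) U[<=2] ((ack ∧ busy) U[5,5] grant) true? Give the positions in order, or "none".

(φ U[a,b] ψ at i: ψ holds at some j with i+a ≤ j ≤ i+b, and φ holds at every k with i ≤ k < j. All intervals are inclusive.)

none

Evaluate at each i in [0,3]:
  i=0: ✗ (no rhs in [0,2])
  i=1: ✗ (no rhs in [1,3])
  i=2: ✗ (no rhs in [2,4])
  i=3: ✗ (no rhs in [3,5])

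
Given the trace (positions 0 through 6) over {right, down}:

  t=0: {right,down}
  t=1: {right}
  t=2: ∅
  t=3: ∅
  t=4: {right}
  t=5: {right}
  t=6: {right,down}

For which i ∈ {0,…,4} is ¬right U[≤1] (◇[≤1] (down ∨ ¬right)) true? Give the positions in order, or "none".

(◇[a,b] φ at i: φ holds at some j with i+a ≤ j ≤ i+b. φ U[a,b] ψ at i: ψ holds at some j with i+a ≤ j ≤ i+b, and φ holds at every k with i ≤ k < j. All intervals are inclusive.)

0, 1, 2, 3

Evaluate at each i in [0,4]:
  i=0: ✓ (rhs at j=0)
  i=1: ✓ (rhs at j=1)
  i=2: ✓ (rhs at j=2)
  i=3: ✓ (rhs at j=3)
  i=4: ✗ (lhs fails at k=4 before rhs at j=5)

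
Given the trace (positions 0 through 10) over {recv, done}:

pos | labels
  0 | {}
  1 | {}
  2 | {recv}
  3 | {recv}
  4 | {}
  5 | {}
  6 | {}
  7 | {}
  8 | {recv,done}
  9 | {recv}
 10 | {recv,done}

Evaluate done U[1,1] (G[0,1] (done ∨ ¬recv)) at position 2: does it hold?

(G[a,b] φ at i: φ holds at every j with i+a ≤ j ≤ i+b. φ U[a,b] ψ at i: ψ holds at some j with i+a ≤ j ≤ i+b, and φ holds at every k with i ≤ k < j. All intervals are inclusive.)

Need some j in [3,3] with G[0,1] (done ∨ ¬recv), and done at every k in [2,j-1].
  j=3: G[0,1] (done ∨ ¬recv) — fails at 3.
No j in the window works → until fails.

Does not hold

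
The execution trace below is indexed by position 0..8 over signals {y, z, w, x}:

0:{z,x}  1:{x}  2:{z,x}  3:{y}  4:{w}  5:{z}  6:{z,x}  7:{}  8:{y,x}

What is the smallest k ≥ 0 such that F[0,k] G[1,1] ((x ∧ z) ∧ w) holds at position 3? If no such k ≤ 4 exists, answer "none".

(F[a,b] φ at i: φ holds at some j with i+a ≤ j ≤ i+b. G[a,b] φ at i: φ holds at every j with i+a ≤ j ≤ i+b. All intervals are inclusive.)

none

Scan j = 3,4,… for G[1,1] ((x ∧ z) ∧ w):
  j=3: fails
  j=4: fails
  j=5: fails
  j=6: fails
  j=7: fails
No j in [3,7] satisfies it → none.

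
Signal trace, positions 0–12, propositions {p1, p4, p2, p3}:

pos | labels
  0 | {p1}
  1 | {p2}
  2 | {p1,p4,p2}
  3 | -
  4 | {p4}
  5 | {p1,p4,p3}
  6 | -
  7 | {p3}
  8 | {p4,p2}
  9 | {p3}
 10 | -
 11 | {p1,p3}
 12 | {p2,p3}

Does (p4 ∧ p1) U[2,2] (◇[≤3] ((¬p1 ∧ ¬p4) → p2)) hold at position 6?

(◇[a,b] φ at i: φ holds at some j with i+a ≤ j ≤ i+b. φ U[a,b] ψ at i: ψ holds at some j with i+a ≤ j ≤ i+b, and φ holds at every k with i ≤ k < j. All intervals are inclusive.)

Need some j in [8,8] with ◇[≤3] ((¬p1 ∧ ¬p4) → p2), and (p4 ∧ p1) at every k in [6,j-1].
  j=8: ◇[≤3] ((¬p1 ∧ ¬p4) → p2) holds, but (p4 ∧ p1) fails at k=6 → not this j.
No j in the window works → until fails.

No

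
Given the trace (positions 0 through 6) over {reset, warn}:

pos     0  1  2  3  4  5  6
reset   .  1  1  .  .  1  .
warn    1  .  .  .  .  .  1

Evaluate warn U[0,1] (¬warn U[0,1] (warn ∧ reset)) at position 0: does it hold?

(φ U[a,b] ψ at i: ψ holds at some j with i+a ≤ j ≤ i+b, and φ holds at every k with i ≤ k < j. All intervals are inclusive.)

Does not hold

Need some j in [0,1] with (¬warn U[0,1] (warn ∧ reset)), and warn at every k in [0,j-1].
  j=0: (¬warn U[0,1] (warn ∧ reset)) — fails.
  j=1: (¬warn U[0,1] (warn ∧ reset)) — fails.
No j in the window works → until fails.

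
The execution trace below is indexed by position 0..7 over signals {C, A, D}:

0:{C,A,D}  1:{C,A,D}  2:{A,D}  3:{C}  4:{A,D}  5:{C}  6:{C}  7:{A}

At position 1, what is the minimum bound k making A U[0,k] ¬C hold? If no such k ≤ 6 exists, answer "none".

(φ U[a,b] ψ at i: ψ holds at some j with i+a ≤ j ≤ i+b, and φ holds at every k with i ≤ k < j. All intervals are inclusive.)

Need earliest j ≥ 1 with ¬C, and A at every k in [1,j-1].
  j=1: rhs fails.
  j=2: rhs holds; lhs holds on [1,1]. k = 1.

1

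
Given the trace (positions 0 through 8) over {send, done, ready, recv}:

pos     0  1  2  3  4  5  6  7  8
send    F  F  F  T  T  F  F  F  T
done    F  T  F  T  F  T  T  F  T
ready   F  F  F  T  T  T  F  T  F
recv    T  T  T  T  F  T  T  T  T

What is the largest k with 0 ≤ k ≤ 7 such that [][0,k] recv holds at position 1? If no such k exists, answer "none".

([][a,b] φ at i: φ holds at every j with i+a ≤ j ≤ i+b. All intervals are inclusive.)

2

recv must hold from j=1 onward; find where it first fails.
  j=1: holds
  j=2: holds
  j=3: holds
  j=4: fails
Holds on [1,3], so largest k = 2.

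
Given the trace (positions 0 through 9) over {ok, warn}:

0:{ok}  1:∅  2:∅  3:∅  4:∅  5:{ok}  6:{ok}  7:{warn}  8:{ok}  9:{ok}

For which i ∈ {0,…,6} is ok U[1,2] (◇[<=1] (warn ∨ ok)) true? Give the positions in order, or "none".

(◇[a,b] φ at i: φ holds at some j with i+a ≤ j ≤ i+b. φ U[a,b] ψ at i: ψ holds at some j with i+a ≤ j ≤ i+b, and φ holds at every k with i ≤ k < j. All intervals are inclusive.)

5, 6

Evaluate at each i in [0,6]:
  i=0: ✗ (no rhs in [1,2])
  i=1: ✗ (no rhs in [2,3])
  i=2: ✗ (lhs fails at k=2 before rhs at j=4)
  i=3: ✗ (lhs fails at k=3 before rhs at j=4)
  i=4: ✗ (lhs fails at k=4 before rhs at j=5)
  i=5: ✓ (rhs at j=6; lhs holds on [5,5])
  i=6: ✓ (rhs at j=7; lhs holds on [6,6])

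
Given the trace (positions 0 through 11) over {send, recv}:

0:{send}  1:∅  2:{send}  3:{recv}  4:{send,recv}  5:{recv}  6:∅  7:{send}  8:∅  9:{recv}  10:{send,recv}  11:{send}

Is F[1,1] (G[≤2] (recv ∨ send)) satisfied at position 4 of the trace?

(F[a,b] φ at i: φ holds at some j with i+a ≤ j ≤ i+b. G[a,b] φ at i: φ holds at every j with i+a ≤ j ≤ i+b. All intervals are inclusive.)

Check G[≤2] (recv ∨ send) at each j in [5,5]:
  j=5: fails at 6
No position in the window satisfies it → formula fails.

No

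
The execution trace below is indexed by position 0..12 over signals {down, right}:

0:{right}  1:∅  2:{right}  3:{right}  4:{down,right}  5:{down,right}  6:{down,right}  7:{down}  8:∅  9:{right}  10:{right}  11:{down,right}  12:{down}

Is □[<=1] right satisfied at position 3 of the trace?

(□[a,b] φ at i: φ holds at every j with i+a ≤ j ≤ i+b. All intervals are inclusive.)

Check right at every j in [3,4]:
  j=3: true
  j=4: true
All positions satisfy it → formula holds.

Holds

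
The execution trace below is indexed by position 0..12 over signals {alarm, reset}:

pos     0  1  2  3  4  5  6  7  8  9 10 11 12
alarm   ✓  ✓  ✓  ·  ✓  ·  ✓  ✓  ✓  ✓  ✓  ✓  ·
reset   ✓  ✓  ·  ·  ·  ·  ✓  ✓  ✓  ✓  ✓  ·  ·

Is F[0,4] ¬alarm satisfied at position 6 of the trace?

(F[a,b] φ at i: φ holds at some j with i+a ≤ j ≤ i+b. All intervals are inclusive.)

Check ¬alarm at each j in [6,10]:
  j=6: false
  j=7: false
  j=8: false
  j=9: false
  j=10: false
No position in the window satisfies it → formula fails.

No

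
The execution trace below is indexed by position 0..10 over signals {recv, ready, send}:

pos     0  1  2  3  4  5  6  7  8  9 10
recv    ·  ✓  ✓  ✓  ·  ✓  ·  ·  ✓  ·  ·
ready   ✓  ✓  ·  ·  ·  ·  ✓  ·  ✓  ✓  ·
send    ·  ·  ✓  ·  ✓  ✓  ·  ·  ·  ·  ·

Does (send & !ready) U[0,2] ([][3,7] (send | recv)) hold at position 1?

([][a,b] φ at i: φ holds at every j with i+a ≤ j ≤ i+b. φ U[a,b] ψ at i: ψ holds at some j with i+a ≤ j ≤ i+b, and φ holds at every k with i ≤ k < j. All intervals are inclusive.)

Need some j in [1,3] with [][3,7] (send | recv), and (send & !ready) at every k in [1,j-1].
  j=1: [][3,7] (send | recv) — fails at 6.
  j=2: [][3,7] (send | recv) — fails at 6.
  j=3: [][3,7] (send | recv) — fails at 6.
No j in the window works → until fails.

False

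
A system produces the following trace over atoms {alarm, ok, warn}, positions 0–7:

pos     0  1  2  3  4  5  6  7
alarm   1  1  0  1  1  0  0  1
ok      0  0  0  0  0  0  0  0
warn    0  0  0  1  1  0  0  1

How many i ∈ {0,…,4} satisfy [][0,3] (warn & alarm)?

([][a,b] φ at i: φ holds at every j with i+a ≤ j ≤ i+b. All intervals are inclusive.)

Evaluate at each i in [0,4]:
  i=0: ✗ (fails at j=0)
  i=1: ✗ (fails at j=1)
  i=2: ✗ (fails at j=2)
  i=3: ✗ (fails at j=5)
  i=4: ✗ (fails at j=5)
Positions where it holds: {} → 0.

0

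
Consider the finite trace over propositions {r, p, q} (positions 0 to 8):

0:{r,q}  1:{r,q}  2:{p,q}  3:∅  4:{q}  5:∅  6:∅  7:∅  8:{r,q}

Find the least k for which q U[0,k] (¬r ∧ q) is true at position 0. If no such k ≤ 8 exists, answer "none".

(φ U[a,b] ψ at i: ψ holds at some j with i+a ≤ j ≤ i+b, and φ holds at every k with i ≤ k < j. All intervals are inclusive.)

2

Need earliest j ≥ 0 with (¬r ∧ q), and q at every k in [0,j-1].
  j=0: rhs fails.
  j=1: rhs fails.
  j=2: rhs holds; lhs holds on [0,1]. k = 2.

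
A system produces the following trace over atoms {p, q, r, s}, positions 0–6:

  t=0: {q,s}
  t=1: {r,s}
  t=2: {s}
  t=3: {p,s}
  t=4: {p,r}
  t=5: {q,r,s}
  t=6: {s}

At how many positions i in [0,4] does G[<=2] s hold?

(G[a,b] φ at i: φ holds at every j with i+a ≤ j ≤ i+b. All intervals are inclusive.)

2

Evaluate at each i in [0,4]:
  i=0: ✓ (all of [0,2])
  i=1: ✓ (all of [1,3])
  i=2: ✗ (fails at j=4)
  i=3: ✗ (fails at j=4)
  i=4: ✗ (fails at j=4)
Positions where it holds: {0, 1} → 2.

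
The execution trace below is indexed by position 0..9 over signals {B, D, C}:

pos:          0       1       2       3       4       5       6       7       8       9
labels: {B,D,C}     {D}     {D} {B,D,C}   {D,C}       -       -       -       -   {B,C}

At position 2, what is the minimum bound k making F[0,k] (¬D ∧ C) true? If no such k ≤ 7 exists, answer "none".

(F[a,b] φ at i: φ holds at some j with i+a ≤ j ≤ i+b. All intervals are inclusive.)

7

Scan j = 2,3,… for (¬D ∧ C):
  j=2: fails
  j=3: fails
  j=4: fails
  j=5: fails
  j=6: fails
  j=7: fails
  j=8: fails
  j=9: holds
First hit at j=9, so smallest k = 9-2 = 7.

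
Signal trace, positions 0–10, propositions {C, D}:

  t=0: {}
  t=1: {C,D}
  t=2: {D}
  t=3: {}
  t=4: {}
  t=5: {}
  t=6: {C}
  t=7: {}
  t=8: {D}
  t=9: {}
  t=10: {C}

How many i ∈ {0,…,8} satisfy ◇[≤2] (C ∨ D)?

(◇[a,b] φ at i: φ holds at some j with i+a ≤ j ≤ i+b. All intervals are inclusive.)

Evaluate at each i in [0,8]:
  i=0: ✓ (witness j=1)
  i=1: ✓ (witness j=1)
  i=2: ✓ (witness j=2)
  i=3: ✗ (none in [3,5])
  i=4: ✓ (witness j=6)
  i=5: ✓ (witness j=6)
  i=6: ✓ (witness j=6)
  i=7: ✓ (witness j=8)
  i=8: ✓ (witness j=8)
Positions where it holds: {0, 1, 2, 4, 5, 6, 7, 8} → 8.

8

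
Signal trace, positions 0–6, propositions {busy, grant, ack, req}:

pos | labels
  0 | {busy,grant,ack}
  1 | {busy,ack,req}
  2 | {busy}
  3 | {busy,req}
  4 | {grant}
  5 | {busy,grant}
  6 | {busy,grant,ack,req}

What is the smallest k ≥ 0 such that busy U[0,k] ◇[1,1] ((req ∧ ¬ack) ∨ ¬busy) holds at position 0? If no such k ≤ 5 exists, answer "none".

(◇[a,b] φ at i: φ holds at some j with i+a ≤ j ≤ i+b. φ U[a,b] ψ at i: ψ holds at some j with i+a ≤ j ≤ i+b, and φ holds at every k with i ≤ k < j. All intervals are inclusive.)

Need earliest j ≥ 0 with ◇[1,1] ((req ∧ ¬ack) ∨ ¬busy), and busy at every k in [0,j-1].
  j=0: rhs fails.
  j=1: rhs fails.
  j=2: rhs holds; lhs holds on [0,1]. k = 2.

2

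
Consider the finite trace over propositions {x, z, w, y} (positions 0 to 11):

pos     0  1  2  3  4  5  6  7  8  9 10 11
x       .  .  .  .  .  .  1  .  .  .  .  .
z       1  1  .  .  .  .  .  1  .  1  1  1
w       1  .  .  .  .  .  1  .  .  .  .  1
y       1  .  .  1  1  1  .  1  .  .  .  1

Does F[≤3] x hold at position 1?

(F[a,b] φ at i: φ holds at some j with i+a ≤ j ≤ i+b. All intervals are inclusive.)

No

Check x at each j in [1,4]:
  j=1: false
  j=2: false
  j=3: false
  j=4: false
No position in the window satisfies it → formula fails.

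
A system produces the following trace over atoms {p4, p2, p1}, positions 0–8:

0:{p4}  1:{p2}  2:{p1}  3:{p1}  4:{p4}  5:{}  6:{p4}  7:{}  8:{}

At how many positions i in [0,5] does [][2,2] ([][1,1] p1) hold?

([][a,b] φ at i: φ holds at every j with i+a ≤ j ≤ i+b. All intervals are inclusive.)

Evaluate at each i in [0,5]:
  i=0: ✓ (all of [2,2])
  i=1: ✗ (fails at j=3)
  i=2: ✗ (fails at j=4)
  i=3: ✗ (fails at j=5)
  i=4: ✗ (fails at j=6)
  i=5: ✗ (fails at j=7)
Positions where it holds: {0} → 1.

1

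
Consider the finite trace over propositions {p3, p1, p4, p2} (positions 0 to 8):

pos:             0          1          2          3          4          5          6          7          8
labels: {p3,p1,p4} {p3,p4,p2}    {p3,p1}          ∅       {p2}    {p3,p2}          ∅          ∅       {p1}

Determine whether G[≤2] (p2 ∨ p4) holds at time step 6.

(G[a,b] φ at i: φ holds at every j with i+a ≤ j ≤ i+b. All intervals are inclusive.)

False

Check (p2 ∨ p4) at every j in [6,8]:
  j=6: false
  j=7: false
  j=8: false
Fails at j=6 → formula fails.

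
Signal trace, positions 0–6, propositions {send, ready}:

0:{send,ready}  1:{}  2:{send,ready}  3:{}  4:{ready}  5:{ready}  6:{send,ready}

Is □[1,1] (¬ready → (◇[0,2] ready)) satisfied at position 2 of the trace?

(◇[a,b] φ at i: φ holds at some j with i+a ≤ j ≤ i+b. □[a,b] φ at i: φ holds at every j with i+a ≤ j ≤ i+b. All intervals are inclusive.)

True

Check (¬ready → (◇[0,2] ready)) at every j in [3,3]:
  j=3: antecedent true; consequent holds (witness at 4) → ✓
All positions satisfy it → formula holds.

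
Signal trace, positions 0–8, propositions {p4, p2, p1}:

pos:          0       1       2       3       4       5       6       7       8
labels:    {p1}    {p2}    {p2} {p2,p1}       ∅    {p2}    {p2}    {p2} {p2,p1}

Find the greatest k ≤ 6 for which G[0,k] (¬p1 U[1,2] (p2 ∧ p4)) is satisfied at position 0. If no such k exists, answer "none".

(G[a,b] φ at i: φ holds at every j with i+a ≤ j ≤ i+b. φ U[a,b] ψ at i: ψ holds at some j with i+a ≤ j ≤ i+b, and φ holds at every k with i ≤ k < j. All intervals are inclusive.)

(¬p1 U[1,2] (p2 ∧ p4)) must hold from j=0 onward; find where it first fails.
  j=0: fails → no k works.

none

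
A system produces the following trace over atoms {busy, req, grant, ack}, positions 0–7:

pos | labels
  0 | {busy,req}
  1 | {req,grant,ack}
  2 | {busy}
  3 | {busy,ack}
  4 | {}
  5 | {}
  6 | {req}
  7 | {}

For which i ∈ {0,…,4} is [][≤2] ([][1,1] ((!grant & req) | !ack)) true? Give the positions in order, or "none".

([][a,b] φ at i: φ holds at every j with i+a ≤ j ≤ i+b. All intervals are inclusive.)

3, 4

Evaluate at each i in [0,4]:
  i=0: ✗ (fails at j=0)
  i=1: ✗ (fails at j=2)
  i=2: ✗ (fails at j=2)
  i=3: ✓ (all of [3,5])
  i=4: ✓ (all of [4,6])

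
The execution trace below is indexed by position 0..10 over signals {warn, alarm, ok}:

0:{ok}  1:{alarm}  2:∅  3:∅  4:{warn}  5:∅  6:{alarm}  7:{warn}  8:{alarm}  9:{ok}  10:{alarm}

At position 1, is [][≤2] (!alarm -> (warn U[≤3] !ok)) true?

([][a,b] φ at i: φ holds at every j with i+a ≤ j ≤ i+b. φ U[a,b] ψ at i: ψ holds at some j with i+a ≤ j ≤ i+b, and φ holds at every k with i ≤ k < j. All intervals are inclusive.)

Check (!alarm -> (warn U[≤3] !ok)) at every j in [1,3]:
  j=1: antecedent false → ✓
  j=2: antecedent true; consequent holds → ✓
  j=3: antecedent true; consequent holds → ✓
All positions satisfy it → formula holds.

Holds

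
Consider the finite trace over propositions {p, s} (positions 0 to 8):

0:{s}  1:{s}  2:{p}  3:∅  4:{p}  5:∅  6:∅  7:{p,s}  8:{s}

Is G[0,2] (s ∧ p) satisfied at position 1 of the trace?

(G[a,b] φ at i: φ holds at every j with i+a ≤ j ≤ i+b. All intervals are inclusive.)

False

Check (s ∧ p) at every j in [1,3]:
  j=1: false
  j=2: false
  j=3: false
Fails at j=1 → formula fails.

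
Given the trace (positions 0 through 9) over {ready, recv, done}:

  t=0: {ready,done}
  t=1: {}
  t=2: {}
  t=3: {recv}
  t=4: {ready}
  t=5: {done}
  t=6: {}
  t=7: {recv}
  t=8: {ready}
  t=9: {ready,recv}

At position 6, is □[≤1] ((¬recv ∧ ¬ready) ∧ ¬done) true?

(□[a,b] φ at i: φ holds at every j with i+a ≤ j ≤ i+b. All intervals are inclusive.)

Check ((¬recv ∧ ¬ready) ∧ ¬done) at every j in [6,7]:
  j=6: true
  j=7: false
Fails at j=7 → formula fails.

False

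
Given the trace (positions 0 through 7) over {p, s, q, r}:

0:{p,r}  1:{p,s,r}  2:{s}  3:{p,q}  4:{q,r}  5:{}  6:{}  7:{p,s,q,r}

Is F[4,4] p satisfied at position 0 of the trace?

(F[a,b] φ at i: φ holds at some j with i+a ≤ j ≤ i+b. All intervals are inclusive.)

False

Check p at each j in [4,4]:
  j=4: false
No position in the window satisfies it → formula fails.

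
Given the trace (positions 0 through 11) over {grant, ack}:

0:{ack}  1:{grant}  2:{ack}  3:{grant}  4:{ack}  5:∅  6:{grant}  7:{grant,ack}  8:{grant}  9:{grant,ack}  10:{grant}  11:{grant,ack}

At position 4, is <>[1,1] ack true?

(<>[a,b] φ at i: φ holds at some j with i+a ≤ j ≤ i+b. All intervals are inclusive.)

No

Check ack at each j in [5,5]:
  j=5: false
No position in the window satisfies it → formula fails.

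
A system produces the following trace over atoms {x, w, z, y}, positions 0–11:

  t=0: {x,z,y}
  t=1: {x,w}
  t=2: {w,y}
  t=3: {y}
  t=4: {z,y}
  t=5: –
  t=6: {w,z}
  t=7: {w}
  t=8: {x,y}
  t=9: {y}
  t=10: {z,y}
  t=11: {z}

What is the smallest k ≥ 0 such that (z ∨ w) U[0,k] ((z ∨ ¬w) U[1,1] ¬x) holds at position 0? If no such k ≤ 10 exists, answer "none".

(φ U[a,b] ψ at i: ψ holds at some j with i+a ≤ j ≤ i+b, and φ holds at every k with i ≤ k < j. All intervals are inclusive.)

Need earliest j ≥ 0 with ((z ∨ ¬w) U[1,1] ¬x), and (z ∨ w) at every k in [0,j-1].
  j=0: rhs fails.
  j=1: rhs fails.
  j=2: rhs fails.
  j=3: rhs holds; lhs holds on [0,2]. k = 3.

3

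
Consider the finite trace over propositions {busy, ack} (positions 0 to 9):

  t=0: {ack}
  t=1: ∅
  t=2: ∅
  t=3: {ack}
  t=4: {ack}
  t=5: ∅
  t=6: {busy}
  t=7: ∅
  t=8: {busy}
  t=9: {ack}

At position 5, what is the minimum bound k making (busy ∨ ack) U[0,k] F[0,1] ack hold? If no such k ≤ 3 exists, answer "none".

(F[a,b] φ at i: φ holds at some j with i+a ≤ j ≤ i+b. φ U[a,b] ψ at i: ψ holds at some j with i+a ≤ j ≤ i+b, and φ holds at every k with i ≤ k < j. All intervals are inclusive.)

none

Need earliest j ≥ 5 with F[0,1] ack, and (busy ∨ ack) at every k in [5,j-1].
  j=5: rhs fails.
  j=6: rhs fails.
  j=7: rhs fails.
  j=8: rhs holds but lhs fails at k=5.
No witness within the range → none.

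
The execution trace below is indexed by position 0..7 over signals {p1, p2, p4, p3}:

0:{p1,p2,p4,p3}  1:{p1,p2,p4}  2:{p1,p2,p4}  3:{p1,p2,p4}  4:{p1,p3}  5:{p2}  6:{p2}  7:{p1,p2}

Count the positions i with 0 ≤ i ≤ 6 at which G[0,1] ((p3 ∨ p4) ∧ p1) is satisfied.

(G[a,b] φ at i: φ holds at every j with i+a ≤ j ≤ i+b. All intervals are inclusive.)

4

Evaluate at each i in [0,6]:
  i=0: ✓ (all of [0,1])
  i=1: ✓ (all of [1,2])
  i=2: ✓ (all of [2,3])
  i=3: ✓ (all of [3,4])
  i=4: ✗ (fails at j=5)
  i=5: ✗ (fails at j=5)
  i=6: ✗ (fails at j=6)
Positions where it holds: {0, 1, 2, 3} → 4.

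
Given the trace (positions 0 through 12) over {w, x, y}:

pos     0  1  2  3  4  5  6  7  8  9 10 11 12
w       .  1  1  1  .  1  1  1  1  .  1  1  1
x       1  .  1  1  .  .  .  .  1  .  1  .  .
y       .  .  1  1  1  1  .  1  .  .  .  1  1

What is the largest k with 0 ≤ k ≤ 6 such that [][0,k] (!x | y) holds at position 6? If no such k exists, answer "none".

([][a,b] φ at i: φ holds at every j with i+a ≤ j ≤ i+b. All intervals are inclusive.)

(!x | y) must hold from j=6 onward; find where it first fails.
  j=6: holds
  j=7: holds
  j=8: fails
Holds on [6,7], so largest k = 1.

1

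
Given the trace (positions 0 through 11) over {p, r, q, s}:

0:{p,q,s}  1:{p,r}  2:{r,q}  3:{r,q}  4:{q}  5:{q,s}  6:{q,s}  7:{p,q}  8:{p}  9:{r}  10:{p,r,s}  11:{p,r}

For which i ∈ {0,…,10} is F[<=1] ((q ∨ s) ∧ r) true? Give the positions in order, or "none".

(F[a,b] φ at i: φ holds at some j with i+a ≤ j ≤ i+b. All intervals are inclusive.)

1, 2, 3, 9, 10

Evaluate at each i in [0,10]:
  i=0: ✗ (none in [0,1])
  i=1: ✓ (witness j=2)
  i=2: ✓ (witness j=2)
  i=3: ✓ (witness j=3)
  i=4: ✗ (none in [4,5])
  i=5: ✗ (none in [5,6])
  i=6: ✗ (none in [6,7])
  i=7: ✗ (none in [7,8])
  i=8: ✗ (none in [8,9])
  i=9: ✓ (witness j=10)
  i=10: ✓ (witness j=10)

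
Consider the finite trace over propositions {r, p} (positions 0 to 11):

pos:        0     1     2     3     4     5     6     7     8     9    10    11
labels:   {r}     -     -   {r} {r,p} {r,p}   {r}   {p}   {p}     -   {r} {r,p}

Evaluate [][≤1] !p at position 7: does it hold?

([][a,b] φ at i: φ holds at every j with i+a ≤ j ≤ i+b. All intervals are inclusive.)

Check !p at every j in [7,8]:
  j=7: false
  j=8: false
Fails at j=7 → formula fails.

Does not hold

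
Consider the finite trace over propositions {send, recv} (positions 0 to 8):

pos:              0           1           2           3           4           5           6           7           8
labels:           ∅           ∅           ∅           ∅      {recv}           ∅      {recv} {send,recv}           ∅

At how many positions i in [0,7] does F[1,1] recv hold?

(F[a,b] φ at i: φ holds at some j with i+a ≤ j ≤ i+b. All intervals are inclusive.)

3

Evaluate at each i in [0,7]:
  i=0: ✗ (none in [1,1])
  i=1: ✗ (none in [2,2])
  i=2: ✗ (none in [3,3])
  i=3: ✓ (witness j=4)
  i=4: ✗ (none in [5,5])
  i=5: ✓ (witness j=6)
  i=6: ✓ (witness j=7)
  i=7: ✗ (none in [8,8])
Positions where it holds: {3, 5, 6} → 3.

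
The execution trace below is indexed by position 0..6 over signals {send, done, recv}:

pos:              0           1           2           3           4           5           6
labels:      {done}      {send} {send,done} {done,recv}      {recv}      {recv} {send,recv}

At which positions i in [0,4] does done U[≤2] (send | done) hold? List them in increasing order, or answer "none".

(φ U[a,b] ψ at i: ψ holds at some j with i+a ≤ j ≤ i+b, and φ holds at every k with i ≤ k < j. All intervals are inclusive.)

0, 1, 2, 3

Evaluate at each i in [0,4]:
  i=0: ✓ (rhs at j=0)
  i=1: ✓ (rhs at j=1)
  i=2: ✓ (rhs at j=2)
  i=3: ✓ (rhs at j=3)
  i=4: ✗ (lhs fails at k=4 before rhs at j=6)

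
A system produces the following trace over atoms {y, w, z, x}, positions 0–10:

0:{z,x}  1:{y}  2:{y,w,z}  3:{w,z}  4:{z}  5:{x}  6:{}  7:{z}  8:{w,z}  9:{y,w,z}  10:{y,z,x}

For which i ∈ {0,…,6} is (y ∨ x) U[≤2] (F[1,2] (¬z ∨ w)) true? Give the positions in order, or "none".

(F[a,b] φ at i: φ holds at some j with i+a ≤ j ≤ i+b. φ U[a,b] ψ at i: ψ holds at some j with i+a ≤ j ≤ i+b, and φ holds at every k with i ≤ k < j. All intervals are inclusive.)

0, 1, 2, 3, 4, 5, 6

Evaluate at each i in [0,6]:
  i=0: ✓ (rhs at j=0)
  i=1: ✓ (rhs at j=1)
  i=2: ✓ (rhs at j=2)
  i=3: ✓ (rhs at j=3)
  i=4: ✓ (rhs at j=4)
  i=5: ✓ (rhs at j=5)
  i=6: ✓ (rhs at j=6)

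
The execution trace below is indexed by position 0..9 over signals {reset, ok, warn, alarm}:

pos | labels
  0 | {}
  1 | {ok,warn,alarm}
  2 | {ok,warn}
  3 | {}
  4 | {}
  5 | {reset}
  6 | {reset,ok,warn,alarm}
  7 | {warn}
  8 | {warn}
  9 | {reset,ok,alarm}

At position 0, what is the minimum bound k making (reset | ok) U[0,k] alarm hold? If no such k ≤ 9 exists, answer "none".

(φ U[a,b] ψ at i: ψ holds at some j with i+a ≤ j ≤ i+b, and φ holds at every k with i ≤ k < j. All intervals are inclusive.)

Need earliest j ≥ 0 with alarm, and (reset | ok) at every k in [0,j-1].
  j=0: rhs fails.
  j=1: rhs holds but lhs fails at k=0.
  j=2: rhs fails.
  j=3: rhs fails.
  j=4: rhs fails.
  j=5: rhs fails.
  j=6: rhs holds but lhs fails at k=0.
  j=7: rhs fails.
  j=8: rhs fails.
  j=9: rhs holds but lhs fails at k=0.
No witness within the range → none.

none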